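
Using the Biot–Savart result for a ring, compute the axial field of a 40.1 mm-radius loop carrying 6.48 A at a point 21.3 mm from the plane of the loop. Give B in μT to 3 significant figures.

On the axis of a circular loop, B = μ₀IR² / [2(R²+z²)^(3/2)].
R² + z² = (0.0401)² + (0.0213)² = 0.002062 m², and (R²+z²)^(3/2) = 9.36×10⁻⁵ m³.
B = (4π×10⁻⁷ × 6.48 × 0.001608) / (2 × 9.36×10⁻⁵) = 6.99×10⁻⁵ T.

B ≈ 69.9 μT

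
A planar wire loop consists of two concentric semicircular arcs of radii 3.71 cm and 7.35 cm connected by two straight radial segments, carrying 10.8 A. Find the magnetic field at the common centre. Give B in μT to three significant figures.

The radial connectors point toward the centre, so dl × r̂ = 0 and they contribute nothing.
Each semicircle gives μ₀I/(4R): inner arc 9.15×10⁻⁵ T, outer arc 4.62×10⁻⁵ T.
The two arcs carry current in opposite angular senses, so their fields oppose: B = |9.15×10⁻⁵ − 4.62×10⁻⁵| = 4.53×10⁻⁵ T.

B ≈ 45.3 μT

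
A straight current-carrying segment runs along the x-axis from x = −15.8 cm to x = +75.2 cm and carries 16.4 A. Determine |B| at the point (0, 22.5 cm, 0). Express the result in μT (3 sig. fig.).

B ≈ 11.2 μT

For a finite straight segment, B = (μ₀I/4πd)(sinθ₁ + sinθ₂), where θ₁, θ₂ are the angles from the perpendicular to each end.
The perpendicular distance is d = 0.225 m; the end-offsets along the wire are a = 0.158 m and b = 0.752 m.
sinθ₁ = 0.158/√(0.158²+0.225²) = 0.5747; sinθ₂ = 0.752/√(0.752²+0.225²) = 0.9580.
B = (4π×10⁻⁷ × 16.4) / (4π × 0.225) × (0.5747 + 0.9580) = 1.12×10⁻⁵ T.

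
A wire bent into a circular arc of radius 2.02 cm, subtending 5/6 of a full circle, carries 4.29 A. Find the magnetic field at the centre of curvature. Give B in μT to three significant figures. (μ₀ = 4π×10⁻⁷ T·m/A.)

B ≈ 111 μT

The Biot–Savart field of a circular arc at its centre is B = μ₀Iφ/(4πR), with φ = 5.236 rad.
B = (4π×10⁻⁷ × 4.29 × 5.236) / (4π × 0.0202) = 1.11×10⁻⁴ T.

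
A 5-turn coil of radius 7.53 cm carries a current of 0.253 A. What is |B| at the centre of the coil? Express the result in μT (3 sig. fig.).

For an N-turn flat coil, B = Nμ₀I/(2R) with R = 0.0753 m.
B = 5 × 2.11×10⁻⁶ T = 1.06×10⁻⁵ T.

B ≈ 10.6 μT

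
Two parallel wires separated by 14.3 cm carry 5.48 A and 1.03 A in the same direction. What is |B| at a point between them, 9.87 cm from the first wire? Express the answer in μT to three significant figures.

B ≈ 6.45 μT

Each long wire gives B = μ₀I/(2πd). Distances are d₁ = 0.0987 m and d₂ = 0.0443 m.
B₁ = 1.11×10⁻⁵ T, B₂ = 4.65×10⁻⁶ T.
Between parallel currents the two contributions point in opposite directions, so they subtract. B = |B₁ − B₂| = |1.11×10⁻⁵ − 4.65×10⁻⁶| = 6.45×10⁻⁶ T.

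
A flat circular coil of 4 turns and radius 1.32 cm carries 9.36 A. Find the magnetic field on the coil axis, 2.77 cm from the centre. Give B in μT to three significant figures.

For an N-turn flat coil, B = Nμ₀IR²/[2(R²+z²)^(3/2)] with R = 0.0132 m, z = 0.0277 m.
B = 4 × 3.55×10⁻⁵ T = 1.42×10⁻⁴ T.

B ≈ 142 μT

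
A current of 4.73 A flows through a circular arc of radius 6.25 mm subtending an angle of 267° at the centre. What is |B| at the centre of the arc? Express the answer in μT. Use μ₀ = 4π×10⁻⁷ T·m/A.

B ≈ 353 μT

The Biot–Savart field of a circular arc at its centre is B = μ₀Iφ/(4πR), with φ = 4.66 rad.
B = (4π×10⁻⁷ × 4.73 × 4.66) / (4π × 0.00625) = 3.53×10⁻⁴ T.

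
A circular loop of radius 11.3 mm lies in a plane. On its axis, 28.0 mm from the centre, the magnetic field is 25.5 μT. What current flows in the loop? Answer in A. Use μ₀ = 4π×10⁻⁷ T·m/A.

I ≈ 8.75 A

On the axis of a loop, B = μ₀IR²/[2(R²+z²)^(3/2)], so I = 2B(R²+z²)^(3/2)/(μ₀R²).
R² + z² = 0.0001277 + 0.000784 = 0.0009117 m²; raised to 3/2 gives 2.75×10⁻⁵ m³.
I = 2 × 2.55×10⁻⁵ × 2.75×10⁻⁵ / (1.26×10⁻⁶ × 0.0001277) = 8.75 A.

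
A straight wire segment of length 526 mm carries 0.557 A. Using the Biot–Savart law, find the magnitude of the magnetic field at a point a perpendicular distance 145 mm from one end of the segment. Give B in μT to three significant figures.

B ≈ 0.370 μT

For a finite straight segment, B = (μ₀I/4πd)(sinθ₁ + sinθ₂), where θ₁, θ₂ are the angles from the perpendicular to each end.
The perpendicular foot is at one end, so the two end-offsets along the wire are 0 and L = 0.526 m.
sinθ₁ = 0/√(0²+0.145²) = 0.0000; sinθ₂ = 0.526/√(0.526²+0.145²) = 0.9640.
B = (4π×10⁻⁷ × 0.557) / (4π × 0.145) × (0.0000 + 0.9640) = 3.70×10⁻⁷ T.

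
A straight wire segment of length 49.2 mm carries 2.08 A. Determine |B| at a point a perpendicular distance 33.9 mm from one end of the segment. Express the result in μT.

B ≈ 5.05 μT

For a finite straight segment, B = (μ₀I/4πd)(sinθ₁ + sinθ₂), where θ₁, θ₂ are the angles from the perpendicular to each end.
The perpendicular foot is at one end, so the two end-offsets along the wire are 0 and L = 0.0492 m.
sinθ₁ = 0/√(0²+0.0339²) = 0.0000; sinθ₂ = 0.0492/√(0.0492²+0.0339²) = 0.8235.
B = (4π×10⁻⁷ × 2.08) / (4π × 0.0339) × (0.0000 + 0.8235) = 5.05×10⁻⁶ T.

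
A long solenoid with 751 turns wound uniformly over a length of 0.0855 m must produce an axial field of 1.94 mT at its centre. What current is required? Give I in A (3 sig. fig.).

I ≈ 0.176 A

Inside a long solenoid B = μ₀nI with n = 8784 m⁻¹, so I = B/(μ₀n).
I = 1.94×10⁻³ / (4π×10⁻⁷ × 8784) = 0.176 A.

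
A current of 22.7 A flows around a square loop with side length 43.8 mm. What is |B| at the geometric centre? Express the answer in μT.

B ≈ 586 μT

Each side is a finite straight segment at perpendicular distance d = a/(2 tan(π/4)) = 0.0219 m from the centre, with end-angles ±π/4.
One side contributes B₁ = (μ₀I/4πd)·2 sin(π/4) = 1.47×10⁻⁴ T.
All 4 sides add in the same direction: B = 4 × 1.47×10⁻⁴ = 5.86×10⁻⁴ T.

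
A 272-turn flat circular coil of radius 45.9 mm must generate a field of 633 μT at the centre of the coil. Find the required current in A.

I ≈ 0.170 A

For an N-turn coil, B = Nμ₀I/(2R) with R = 0.0459 m, so I = 2RB/(Nμ₀) = 2 × 0.0459 × 6.33×10⁻⁴ / (272 × 4π×10⁻⁷) = 0.170 A.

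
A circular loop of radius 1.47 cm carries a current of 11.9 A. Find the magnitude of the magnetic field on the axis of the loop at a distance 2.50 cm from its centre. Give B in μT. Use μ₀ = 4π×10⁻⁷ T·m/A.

B ≈ 66.2 μT

On the axis of a circular loop, B = μ₀IR² / [2(R²+z²)^(3/2)].
R² + z² = (0.0147)² + (0.025)² = 0.0008411 m², and (R²+z²)^(3/2) = 2.44×10⁻⁵ m³.
B = (4π×10⁻⁷ × 11.9 × 0.0002161) / (2 × 2.44×10⁻⁵) = 6.62×10⁻⁵ T.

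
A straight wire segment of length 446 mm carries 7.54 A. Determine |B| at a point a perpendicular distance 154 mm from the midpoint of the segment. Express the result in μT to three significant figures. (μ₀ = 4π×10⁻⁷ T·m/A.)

B ≈ 8.06 μT

For a finite straight segment, B = (μ₀I/4πd)(sinθ₁ + sinθ₂), where θ₁, θ₂ are the angles from the perpendicular to each end.
The perpendicular from the point meets the wire at its midpoint, so each end is L/2 = 0.223 m away along the wire.
sinθ₁ = 0.223/√(0.223²+0.154²) = 0.8229; sinθ₂ = 0.223/√(0.223²+0.154²) = 0.8229.
B = (4π×10⁻⁷ × 7.54) / (4π × 0.154) × (0.8229 + 0.8229) = 8.06×10⁻⁶ T.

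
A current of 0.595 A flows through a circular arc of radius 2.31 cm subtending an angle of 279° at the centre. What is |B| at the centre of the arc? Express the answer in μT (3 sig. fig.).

The Biot–Savart field of a circular arc at its centre is B = μ₀Iφ/(4πR), with φ = 4.869 rad.
B = (4π×10⁻⁷ × 0.595 × 4.869) / (4π × 0.0231) = 1.25×10⁻⁵ T.

B ≈ 12.5 μT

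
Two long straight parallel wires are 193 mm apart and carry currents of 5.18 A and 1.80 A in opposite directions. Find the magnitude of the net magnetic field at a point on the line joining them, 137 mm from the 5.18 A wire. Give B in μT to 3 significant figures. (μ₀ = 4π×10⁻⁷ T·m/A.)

Each long wire gives B = μ₀I/(2πd). Distances are d₁ = 0.137 m and d₂ = 0.056 m.
B₁ = 7.56×10⁻⁶ T, B₂ = 6.43×10⁻⁶ T.
Between antiparallel currents both contributions point the same way, so they add. B = B₁ + B₂ = 7.56×10⁻⁶ + 6.43×10⁻⁶ = 1.40×10⁻⁵ T.

B ≈ 14.0 μT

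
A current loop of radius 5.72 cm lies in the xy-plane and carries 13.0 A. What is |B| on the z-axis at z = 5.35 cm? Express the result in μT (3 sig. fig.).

B ≈ 55.6 μT

On the axis of a circular loop, B = μ₀IR² / [2(R²+z²)^(3/2)].
R² + z² = (0.0572)² + (0.0535)² = 0.006134 m², and (R²+z²)^(3/2) = 4.80×10⁻⁴ m³.
B = (4π×10⁻⁷ × 13.0 × 0.003272) / (2 × 4.80×10⁻⁴) = 5.56×10⁻⁵ T.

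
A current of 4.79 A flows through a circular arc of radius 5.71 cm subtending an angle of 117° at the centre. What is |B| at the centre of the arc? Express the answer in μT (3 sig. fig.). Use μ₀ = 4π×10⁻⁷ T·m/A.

The Biot–Savart field of a circular arc at its centre is B = μ₀Iφ/(4πR), with φ = 2.042 rad.
B = (4π×10⁻⁷ × 4.79 × 2.042) / (4π × 0.0571) = 1.71×10⁻⁵ T.

B ≈ 17.1 μT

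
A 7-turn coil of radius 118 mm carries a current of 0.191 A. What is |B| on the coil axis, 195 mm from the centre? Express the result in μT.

For an N-turn flat coil, B = Nμ₀IR²/[2(R²+z²)^(3/2)] with R = 0.118 m, z = 0.195 m.
B = 7 × 1.41×10⁻⁷ T = 9.88×10⁻⁷ T.

B ≈ 0.988 μT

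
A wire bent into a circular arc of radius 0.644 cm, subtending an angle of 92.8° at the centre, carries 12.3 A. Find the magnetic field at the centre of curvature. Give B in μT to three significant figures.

The Biot–Savart field of a circular arc at its centre is B = μ₀Iφ/(4πR), with φ = 1.62 rad.
B = (4π×10⁻⁷ × 12.3 × 1.62) / (4π × 0.00644) = 3.09×10⁻⁴ T.

B ≈ 309 μT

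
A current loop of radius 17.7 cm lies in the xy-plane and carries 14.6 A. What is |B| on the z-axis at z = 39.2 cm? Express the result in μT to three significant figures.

On the axis of a circular loop, B = μ₀IR² / [2(R²+z²)^(3/2)].
R² + z² = (0.177)² + (0.392)² = 0.185 m², and (R²+z²)^(3/2) = 7.96×10⁻² m³.
B = (4π×10⁻⁷ × 14.6 × 0.03133) / (2 × 7.96×10⁻²) = 3.61×10⁻⁶ T.

B ≈ 3.61 μT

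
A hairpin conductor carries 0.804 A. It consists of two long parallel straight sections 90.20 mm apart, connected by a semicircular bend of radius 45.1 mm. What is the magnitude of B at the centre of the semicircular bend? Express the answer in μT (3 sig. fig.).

B ≈ 9.17 μT

The semicircular arc contributes B_arc = μ₀I·π/(4πR) = μ₀I/(4R) = 5.60×10⁻⁶ T.
Each semi-infinite lead is at perpendicular distance R = 0.0451 m from the centre, with the perpendicular foot at its near end, so it contributes μ₀I/(4πR); both point the same way, together 3.57×10⁻⁶ T.
Arc and leads all point the same direction: B = 5.60×10⁻⁶ + 3.57×10⁻⁶ = 9.17×10⁻⁶ T.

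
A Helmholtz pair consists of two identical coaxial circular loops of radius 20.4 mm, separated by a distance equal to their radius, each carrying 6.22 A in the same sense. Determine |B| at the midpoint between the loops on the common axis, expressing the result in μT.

B ≈ 274 μT

Each loop contributes B = μ₀IR²/[2(R²+z²)^(3/2)] on the axis, with z measured from that loop.
Loop 1 (z = 0.0102 m): B₁ = 1.37×10⁻⁴ T. Loop 2 (z = 0.0102 m): B₂ = 1.37×10⁻⁴ T.
The fields add: B = B₁ + B₂ = 2.74×10⁻⁴ T.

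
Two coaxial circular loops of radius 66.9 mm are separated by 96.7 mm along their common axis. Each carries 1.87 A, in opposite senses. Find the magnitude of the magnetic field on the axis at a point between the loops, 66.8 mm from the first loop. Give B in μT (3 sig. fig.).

Each loop contributes B = μ₀IR²/[2(R²+z²)^(3/2)] on the axis, with z measured from that loop.
Loop 1 (z = 0.0668 m): B₁ = 6.22×10⁻⁶ T. Loop 2 (z = 0.0299 m): B₂ = 1.34×10⁻⁵ T.
The fields oppose: B = |B₁ − B₂| = 7.14×10⁻⁶ T.

B ≈ 7.14 μT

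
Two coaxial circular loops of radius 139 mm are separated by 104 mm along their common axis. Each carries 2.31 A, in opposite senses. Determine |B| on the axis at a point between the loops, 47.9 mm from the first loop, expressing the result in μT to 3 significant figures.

Each loop contributes B = μ₀IR²/[2(R²+z²)^(3/2)] on the axis, with z measured from that loop.
Loop 1 (z = 0.0479 m): B₁ = 8.82×10⁻⁶ T. Loop 2 (z = 0.0561 m): B₂ = 8.33×10⁻⁶ T.
The fields oppose: B = |B₁ − B₂| = 4.98×10⁻⁷ T.

B ≈ 0.498 μT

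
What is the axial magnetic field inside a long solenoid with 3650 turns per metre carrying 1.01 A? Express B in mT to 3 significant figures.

B ≈ 4.63 mT

Inside a long solenoid, B = μ₀nI with n = 3650 turns/m.
B = 4π×10⁻⁷ × 3650 × 1.01 = 4.63×10⁻³ T.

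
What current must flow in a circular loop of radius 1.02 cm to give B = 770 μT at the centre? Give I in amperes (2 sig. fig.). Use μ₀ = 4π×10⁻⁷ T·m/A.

At the centre of a circular loop B = μ₀I/(2R), so I = 2RB/μ₀.
With R = 0.0102 m, I = 2 × 0.0102 × 7.70×10⁻⁴ / (4π×10⁻⁷) = 12.5 A.

I ≈ 13 A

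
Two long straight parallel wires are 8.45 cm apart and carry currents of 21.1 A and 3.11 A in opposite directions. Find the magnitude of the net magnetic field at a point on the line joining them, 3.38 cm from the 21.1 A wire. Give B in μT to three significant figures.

Each long wire gives B = μ₀I/(2πd). Distances are d₁ = 0.0338 m and d₂ = 0.0507 m.
B₁ = 1.25×10⁻⁴ T, B₂ = 1.23×10⁻⁵ T.
Between antiparallel currents both contributions point the same way, so they add. B = B₁ + B₂ = 1.25×10⁻⁴ + 1.23×10⁻⁵ = 1.37×10⁻⁴ T.

B ≈ 137 μT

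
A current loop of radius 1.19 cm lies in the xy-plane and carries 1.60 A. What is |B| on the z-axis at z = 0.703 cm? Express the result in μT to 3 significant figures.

On the axis of a circular loop, B = μ₀IR² / [2(R²+z²)^(3/2)].
R² + z² = (0.0119)² + (0.00703)² = 0.000191 m², and (R²+z²)^(3/2) = 2.64×10⁻⁶ m³.
B = (4π×10⁻⁷ × 1.60 × 0.0001416) / (2 × 2.64×10⁻⁶) = 5.39×10⁻⁵ T.

B ≈ 53.9 μT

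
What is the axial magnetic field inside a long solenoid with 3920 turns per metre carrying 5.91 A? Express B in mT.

B ≈ 29.1 mT

Inside a long solenoid, B = μ₀nI with n = 3920 turns/m.
B = 4π×10⁻⁷ × 3920 × 5.91 = 2.91×10⁻² T.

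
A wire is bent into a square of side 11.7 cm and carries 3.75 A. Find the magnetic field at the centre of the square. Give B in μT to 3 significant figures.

B ≈ 36.3 μT

Each side is a finite straight segment at perpendicular distance d = a/(2 tan(π/4)) = 0.0585 m from the centre, with end-angles ±π/4.
One side contributes B₁ = (μ₀I/4πd)·2 sin(π/4) = 9.07×10⁻⁶ T.
All 4 sides add in the same direction: B = 4 × 9.07×10⁻⁶ = 3.63×10⁻⁵ T.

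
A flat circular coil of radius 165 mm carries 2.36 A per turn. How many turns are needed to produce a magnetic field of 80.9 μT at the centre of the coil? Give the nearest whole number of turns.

For an N-turn coil, B = Nμ₀I/(2R). A single turn gives B₁ = 8.99×10⁻⁶ T with R = 0.165 m.
N = B/B₁ = 8.09×10⁻⁵ / 8.99×10⁻⁶ = 9.00.

N = 9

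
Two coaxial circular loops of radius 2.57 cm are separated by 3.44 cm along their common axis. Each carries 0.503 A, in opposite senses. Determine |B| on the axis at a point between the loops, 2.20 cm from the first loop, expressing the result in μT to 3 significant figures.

Each loop contributes B = μ₀IR²/[2(R²+z²)^(3/2)] on the axis, with z measured from that loop.
Loop 1 (z = 0.022 m): B₁ = 5.39×10⁻⁶ T. Loop 2 (z = 0.0124 m): B₂ = 8.98×10⁻⁶ T.
The fields oppose: B = |B₁ − B₂| = 3.59×10⁻⁶ T.

B ≈ 3.59 μT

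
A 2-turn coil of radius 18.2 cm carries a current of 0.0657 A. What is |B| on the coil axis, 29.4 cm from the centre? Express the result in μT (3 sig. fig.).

For an N-turn flat coil, B = Nμ₀IR²/[2(R²+z²)^(3/2)] with R = 0.182 m, z = 0.294 m.
B = 2 × 3.31×10⁻⁸ T = 6.62×10⁻⁸ T.

B ≈ 0.0662 μT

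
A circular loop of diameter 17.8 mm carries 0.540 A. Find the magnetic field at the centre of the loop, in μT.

At the centre of a circular loop the Biot–Savart law gives B = μ₀I/(2R) (so R = 0.0089 m).
B = (4π×10⁻⁷ × 0.540) / (2 × 0.0089) = 3.81×10⁻⁵ T.

B ≈ 38.1 μT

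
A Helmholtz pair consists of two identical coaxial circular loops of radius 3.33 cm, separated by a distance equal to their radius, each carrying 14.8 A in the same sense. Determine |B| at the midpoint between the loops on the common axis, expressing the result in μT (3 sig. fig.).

Each loop contributes B = μ₀IR²/[2(R²+z²)^(3/2)] on the axis, with z measured from that loop.
Loop 1 (z = 0.01665 m): B₁ = 2.00×10⁻⁴ T. Loop 2 (z = 0.01665 m): B₂ = 2.00×10⁻⁴ T.
The fields add: B = B₁ + B₂ = 4.00×10⁻⁴ T.

B ≈ 400 μT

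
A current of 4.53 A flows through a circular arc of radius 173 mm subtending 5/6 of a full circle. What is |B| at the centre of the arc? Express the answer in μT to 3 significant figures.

The Biot–Savart field of a circular arc at its centre is B = μ₀Iφ/(4πR), with φ = 5.236 rad.
B = (4π×10⁻⁷ × 4.53 × 5.236) / (4π × 0.173) = 1.37×10⁻⁵ T.

B ≈ 13.7 μT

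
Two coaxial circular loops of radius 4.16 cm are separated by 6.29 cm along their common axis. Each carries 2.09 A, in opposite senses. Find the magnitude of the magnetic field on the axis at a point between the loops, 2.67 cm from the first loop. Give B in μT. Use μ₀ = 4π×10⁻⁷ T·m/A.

B ≈ 5.26 μT

Each loop contributes B = μ₀IR²/[2(R²+z²)^(3/2)] on the axis, with z measured from that loop.
Loop 1 (z = 0.0267 m): B₁ = 1.88×10⁻⁵ T. Loop 2 (z = 0.0362 m): B₂ = 1.36×10⁻⁵ T.
The fields oppose: B = |B₁ − B₂| = 5.26×10⁻⁶ T.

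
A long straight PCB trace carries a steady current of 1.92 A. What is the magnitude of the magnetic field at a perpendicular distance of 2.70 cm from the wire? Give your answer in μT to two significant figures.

B ≈ 14 μT

For an infinitely long straight wire, B = μ₀I/(2πd).
B = (4π×10⁻⁷ × 1.92) / (2π × 0.027) = 1.42×10⁻⁵ T.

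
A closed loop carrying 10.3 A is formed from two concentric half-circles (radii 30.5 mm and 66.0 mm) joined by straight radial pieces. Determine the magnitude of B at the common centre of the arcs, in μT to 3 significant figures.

B ≈ 57.1 μT

The radial connectors point toward the centre, so dl × r̂ = 0 and they contribute nothing.
Each semicircle gives μ₀I/(4R): inner arc 1.06×10⁻⁴ T, outer arc 4.90×10⁻⁵ T.
The two arcs carry current in opposite angular senses, so their fields oppose: B = |1.06×10⁻⁴ − 4.90×10⁻⁵| = 5.71×10⁻⁵ T.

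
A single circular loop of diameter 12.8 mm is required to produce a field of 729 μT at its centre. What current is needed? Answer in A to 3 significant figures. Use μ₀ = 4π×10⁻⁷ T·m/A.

I ≈ 7.43 A

At the centre of a circular loop B = μ₀I/(2R), so I = 2RB/μ₀.
With R = 0.0064 m, I = 2 × 0.0064 × 7.29×10⁻⁴ / (4π×10⁻⁷) = 7.43 A.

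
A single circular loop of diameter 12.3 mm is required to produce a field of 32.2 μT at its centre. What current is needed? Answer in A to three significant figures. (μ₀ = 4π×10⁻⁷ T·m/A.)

I ≈ 0.315 A

At the centre of a circular loop B = μ₀I/(2R), so I = 2RB/μ₀.
With R = 0.00615 m, I = 2 × 0.00615 × 3.22×10⁻⁵ / (4π×10⁻⁷) = 0.315 A.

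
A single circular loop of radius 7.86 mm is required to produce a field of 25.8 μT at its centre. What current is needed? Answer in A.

I ≈ 0.323 A

At the centre of a circular loop B = μ₀I/(2R), so I = 2RB/μ₀.
With R = 0.00786 m, I = 2 × 0.00786 × 2.58×10⁻⁵ / (4π×10⁻⁷) = 0.323 A.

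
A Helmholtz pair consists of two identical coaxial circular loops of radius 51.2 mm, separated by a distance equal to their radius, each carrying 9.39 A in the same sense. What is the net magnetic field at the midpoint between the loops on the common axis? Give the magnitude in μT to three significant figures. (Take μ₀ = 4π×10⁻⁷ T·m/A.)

B ≈ 165 μT

Each loop contributes B = μ₀IR²/[2(R²+z²)^(3/2)] on the axis, with z measured from that loop.
Loop 1 (z = 0.0256 m): B₁ = 8.25×10⁻⁵ T. Loop 2 (z = 0.0256 m): B₂ = 8.25×10⁻⁵ T.
The fields add: B = B₁ + B₂ = 1.65×10⁻⁴ T.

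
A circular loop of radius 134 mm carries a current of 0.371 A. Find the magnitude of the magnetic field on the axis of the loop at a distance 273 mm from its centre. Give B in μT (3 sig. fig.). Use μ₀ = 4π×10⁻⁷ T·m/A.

On the axis of a circular loop, B = μ₀IR² / [2(R²+z²)^(3/2)].
R² + z² = (0.134)² + (0.273)² = 0.09249 m², and (R²+z²)^(3/2) = 2.81×10⁻² m³.
B = (4π×10⁻⁷ × 0.371 × 0.01796) / (2 × 2.81×10⁻²) = 1.49×10⁻⁷ T.

B ≈ 0.149 μT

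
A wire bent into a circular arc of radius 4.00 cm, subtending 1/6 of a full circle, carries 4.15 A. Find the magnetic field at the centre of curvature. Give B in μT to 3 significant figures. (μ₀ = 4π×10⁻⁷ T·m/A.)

The Biot–Savart field of a circular arc at its centre is B = μ₀Iφ/(4πR), with φ = 1.047 rad.
B = (4π×10⁻⁷ × 4.15 × 1.047) / (4π × 0.04) = 1.09×10⁻⁵ T.

B ≈ 10.9 μT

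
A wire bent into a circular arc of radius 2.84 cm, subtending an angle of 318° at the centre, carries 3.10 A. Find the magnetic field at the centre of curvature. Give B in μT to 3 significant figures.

The Biot–Savart field of a circular arc at its centre is B = μ₀Iφ/(4πR), with φ = 5.55 rad.
B = (4π×10⁻⁷ × 3.10 × 5.55) / (4π × 0.0284) = 6.06×10⁻⁵ T.

B ≈ 60.6 μT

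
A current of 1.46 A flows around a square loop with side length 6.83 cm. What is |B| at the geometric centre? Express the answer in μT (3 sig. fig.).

B ≈ 24.2 μT

Each side is a finite straight segment at perpendicular distance d = a/(2 tan(π/4)) = 0.03415 m from the centre, with end-angles ±π/4.
One side contributes B₁ = (μ₀I/4πd)·2 sin(π/4) = 6.05×10⁻⁶ T.
All 4 sides add in the same direction: B = 4 × 6.05×10⁻⁶ = 2.42×10⁻⁵ T.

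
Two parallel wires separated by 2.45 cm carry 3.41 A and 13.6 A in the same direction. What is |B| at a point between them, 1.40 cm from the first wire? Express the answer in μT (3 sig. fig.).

Each long wire gives B = μ₀I/(2πd). Distances are d₁ = 0.014 m and d₂ = 0.0105 m.
B₁ = 4.87×10⁻⁵ T, B₂ = 2.59×10⁻⁴ T.
Between parallel currents the two contributions point in opposite directions, so they subtract. B = |B₁ − B₂| = |4.87×10⁻⁵ − 2.59×10⁻⁴| = 2.10×10⁻⁴ T.

B ≈ 210 μT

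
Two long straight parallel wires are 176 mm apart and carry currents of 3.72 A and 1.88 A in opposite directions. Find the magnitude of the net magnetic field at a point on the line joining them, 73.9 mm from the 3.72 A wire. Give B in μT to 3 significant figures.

B ≈ 13.8 μT

Each long wire gives B = μ₀I/(2πd). Distances are d₁ = 0.0739 m and d₂ = 0.1021 m.
B₁ = 1.01×10⁻⁵ T, B₂ = 3.68×10⁻⁶ T.
Between antiparallel currents both contributions point the same way, so they add. B = B₁ + B₂ = 1.01×10⁻⁵ + 3.68×10⁻⁶ = 1.38×10⁻⁵ T.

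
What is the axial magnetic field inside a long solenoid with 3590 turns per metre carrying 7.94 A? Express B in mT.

Inside a long solenoid, B = μ₀nI with n = 3590 turns/m.
B = 4π×10⁻⁷ × 3590 × 7.94 = 3.58×10⁻² T.

B ≈ 35.8 mT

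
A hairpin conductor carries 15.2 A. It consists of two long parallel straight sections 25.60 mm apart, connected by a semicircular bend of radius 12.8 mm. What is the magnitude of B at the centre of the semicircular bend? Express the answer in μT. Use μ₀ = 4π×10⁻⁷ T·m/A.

The semicircular arc contributes B_arc = μ₀I·π/(4πR) = μ₀I/(4R) = 3.73×10⁻⁴ T.
Each semi-infinite lead is at perpendicular distance R = 0.0128 m from the centre, with the perpendicular foot at its near end, so it contributes μ₀I/(4πR); both point the same way, together 2.37×10⁻⁴ T.
Arc and leads all point the same direction: B = 3.73×10⁻⁴ + 2.37×10⁻⁴ = 6.11×10⁻⁴ T.

B ≈ 611 μT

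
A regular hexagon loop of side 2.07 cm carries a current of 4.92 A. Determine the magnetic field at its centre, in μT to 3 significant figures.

Each side is a finite straight segment at perpendicular distance d = a/(2 tan(π/6)) = 0.01793 m from the centre, with end-angles ±π/6.
One side contributes B₁ = (μ₀I/4πd)·2 sin(π/6) = 2.74×10⁻⁵ T.
All 6 sides add in the same direction: B = 6 × 2.74×10⁻⁵ = 1.65×10⁻⁴ T.

B ≈ 165 μT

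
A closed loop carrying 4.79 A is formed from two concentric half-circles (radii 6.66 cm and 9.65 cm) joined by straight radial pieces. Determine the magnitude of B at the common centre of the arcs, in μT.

The radial connectors point toward the centre, so dl × r̂ = 0 and they contribute nothing.
Each semicircle gives μ₀I/(4R): inner arc 2.26×10⁻⁵ T, outer arc 1.56×10⁻⁵ T.
The two arcs carry current in opposite angular senses, so their fields oppose: B = |2.26×10⁻⁵ − 1.56×10⁻⁵| = 7.00×10⁻⁶ T.

B ≈ 7.00 μT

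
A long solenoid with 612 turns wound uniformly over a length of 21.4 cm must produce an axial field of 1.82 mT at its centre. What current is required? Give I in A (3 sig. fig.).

I ≈ 0.506 A

Inside a long solenoid B = μ₀nI with n = 2860 m⁻¹, so I = B/(μ₀n).
I = 1.82×10⁻³ / (4π×10⁻⁷ × 2860) = 0.506 A.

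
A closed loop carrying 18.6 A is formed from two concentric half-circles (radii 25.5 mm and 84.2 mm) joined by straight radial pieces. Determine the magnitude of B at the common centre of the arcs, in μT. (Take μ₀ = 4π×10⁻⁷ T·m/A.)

B ≈ 160 μT

The radial connectors point toward the centre, so dl × r̂ = 0 and they contribute nothing.
Each semicircle gives μ₀I/(4R): inner arc 2.29×10⁻⁴ T, outer arc 6.94×10⁻⁵ T.
The two arcs carry current in opposite angular senses, so their fields oppose: B = |2.29×10⁻⁴ − 6.94×10⁻⁵| = 1.60×10⁻⁴ T.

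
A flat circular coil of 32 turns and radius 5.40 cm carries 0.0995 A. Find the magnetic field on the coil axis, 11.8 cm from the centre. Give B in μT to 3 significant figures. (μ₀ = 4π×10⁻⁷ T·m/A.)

For an N-turn flat coil, B = Nμ₀IR²/[2(R²+z²)^(3/2)] with R = 0.054 m, z = 0.118 m.
B = 32 × 8.34×10⁻⁸ T = 2.67×10⁻⁶ T.

B ≈ 2.67 μT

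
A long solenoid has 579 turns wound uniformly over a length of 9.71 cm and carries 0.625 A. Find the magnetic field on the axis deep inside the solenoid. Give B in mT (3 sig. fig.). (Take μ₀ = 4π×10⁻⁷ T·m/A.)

Inside a long solenoid, B = μ₀nI with n = 5963 turns/m.
B = 4π×10⁻⁷ × 5963 × 0.625 = 4.68×10⁻³ T.

B ≈ 4.68 mT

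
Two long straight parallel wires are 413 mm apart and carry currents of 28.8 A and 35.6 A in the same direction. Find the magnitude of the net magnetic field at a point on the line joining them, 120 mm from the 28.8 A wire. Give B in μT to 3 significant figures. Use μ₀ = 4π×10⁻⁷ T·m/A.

Each long wire gives B = μ₀I/(2πd). Distances are d₁ = 0.12 m and d₂ = 0.293 m.
B₁ = 4.80×10⁻⁵ T, B₂ = 2.43×10⁻⁵ T.
Between parallel currents the two contributions point in opposite directions, so they subtract. B = |B₁ − B₂| = |4.80×10⁻⁵ − 2.43×10⁻⁵| = 2.37×10⁻⁵ T.

B ≈ 23.7 μT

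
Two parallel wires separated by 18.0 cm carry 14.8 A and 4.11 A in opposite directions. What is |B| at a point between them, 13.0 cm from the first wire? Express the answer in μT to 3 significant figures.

B ≈ 39.2 μT

Each long wire gives B = μ₀I/(2πd). Distances are d₁ = 0.13 m and d₂ = 0.05 m.
B₁ = 2.28×10⁻⁵ T, B₂ = 1.64×10⁻⁵ T.
Between antiparallel currents both contributions point the same way, so they add. B = B₁ + B₂ = 2.28×10⁻⁵ + 1.64×10⁻⁵ = 3.92×10⁻⁵ T.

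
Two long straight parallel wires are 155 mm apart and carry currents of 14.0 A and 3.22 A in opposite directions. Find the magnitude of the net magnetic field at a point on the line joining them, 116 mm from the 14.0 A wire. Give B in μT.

B ≈ 40.7 μT

Each long wire gives B = μ₀I/(2πd). Distances are d₁ = 0.116 m and d₂ = 0.039 m.
B₁ = 2.41×10⁻⁵ T, B₂ = 1.65×10⁻⁵ T.
Between antiparallel currents both contributions point the same way, so they add. B = B₁ + B₂ = 2.41×10⁻⁵ + 1.65×10⁻⁵ = 4.07×10⁻⁵ T.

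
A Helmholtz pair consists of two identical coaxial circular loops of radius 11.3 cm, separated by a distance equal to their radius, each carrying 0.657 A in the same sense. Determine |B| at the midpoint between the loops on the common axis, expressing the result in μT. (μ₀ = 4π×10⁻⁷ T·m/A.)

B ≈ 5.23 μT

Each loop contributes B = μ₀IR²/[2(R²+z²)^(3/2)] on the axis, with z measured from that loop.
Loop 1 (z = 0.0565 m): B₁ = 2.61×10⁻⁶ T. Loop 2 (z = 0.0565 m): B₂ = 2.61×10⁻⁶ T.
The fields add: B = B₁ + B₂ = 5.23×10⁻⁶ T.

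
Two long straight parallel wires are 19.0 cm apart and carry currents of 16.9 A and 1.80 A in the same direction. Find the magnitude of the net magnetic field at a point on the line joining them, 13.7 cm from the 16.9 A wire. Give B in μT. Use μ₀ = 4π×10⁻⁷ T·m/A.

Each long wire gives B = μ₀I/(2πd). Distances are d₁ = 0.137 m and d₂ = 0.053 m.
B₁ = 2.47×10⁻⁵ T, B₂ = 6.79×10⁻⁶ T.
Between parallel currents the two contributions point in opposite directions, so they subtract. B = |B₁ − B₂| = |2.47×10⁻⁵ − 6.79×10⁻⁶| = 1.79×10⁻⁵ T.

B ≈ 17.9 μT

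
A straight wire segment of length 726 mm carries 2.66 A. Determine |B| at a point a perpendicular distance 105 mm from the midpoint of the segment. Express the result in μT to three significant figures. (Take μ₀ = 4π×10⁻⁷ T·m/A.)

For a finite straight segment, B = (μ₀I/4πd)(sinθ₁ + sinθ₂), where θ₁, θ₂ are the angles from the perpendicular to each end.
The perpendicular from the point meets the wire at its midpoint, so each end is L/2 = 0.363 m away along the wire.
sinθ₁ = 0.363/√(0.363²+0.105²) = 0.9606; sinθ₂ = 0.363/√(0.363²+0.105²) = 0.9606.
B = (4π×10⁻⁷ × 2.66) / (4π × 0.105) × (0.9606 + 0.9606) = 4.87×10⁻⁶ T.

B ≈ 4.87 μT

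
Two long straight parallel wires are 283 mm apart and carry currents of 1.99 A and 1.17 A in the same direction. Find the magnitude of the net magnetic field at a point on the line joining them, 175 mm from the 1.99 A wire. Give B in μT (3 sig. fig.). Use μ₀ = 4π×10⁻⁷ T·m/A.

B ≈ 0.108 μT

Each long wire gives B = μ₀I/(2πd). Distances are d₁ = 0.175 m and d₂ = 0.108 m.
B₁ = 2.27×10⁻⁶ T, B₂ = 2.17×10⁻⁶ T.
Between parallel currents the two contributions point in opposite directions, so they subtract. B = |B₁ − B₂| = |2.27×10⁻⁶ − 2.17×10⁻⁶| = 1.08×10⁻⁷ T.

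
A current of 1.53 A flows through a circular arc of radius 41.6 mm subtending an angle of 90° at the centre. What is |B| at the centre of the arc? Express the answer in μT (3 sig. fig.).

B ≈ 5.78 μT

The Biot–Savart field of a circular arc at its centre is B = μ₀Iφ/(4πR), with φ = 1.571 rad.
B = (4π×10⁻⁷ × 1.53 × 1.571) / (4π × 0.0416) = 5.78×10⁻⁶ T.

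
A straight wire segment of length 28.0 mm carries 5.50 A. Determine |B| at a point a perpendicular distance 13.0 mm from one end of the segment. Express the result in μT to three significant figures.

For a finite straight segment, B = (μ₀I/4πd)(sinθ₁ + sinθ₂), where θ₁, θ₂ are the angles from the perpendicular to each end.
The perpendicular foot is at one end, so the two end-offsets along the wire are 0 and L = 0.028 m.
sinθ₁ = 0/√(0²+0.013²) = 0.0000; sinθ₂ = 0.028/√(0.028²+0.013²) = 0.9070.
B = (4π×10⁻⁷ × 5.50) / (4π × 0.013) × (0.0000 + 0.9070) = 3.84×10⁻⁵ T.

B ≈ 38.4 μT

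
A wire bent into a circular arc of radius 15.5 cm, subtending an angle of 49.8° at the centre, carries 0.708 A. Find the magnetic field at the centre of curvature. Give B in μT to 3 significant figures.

B ≈ 0.397 μT

The Biot–Savart field of a circular arc at its centre is B = μ₀Iφ/(4πR), with φ = 0.8692 rad.
B = (4π×10⁻⁷ × 0.708 × 0.8692) / (4π × 0.155) = 3.97×10⁻⁷ T.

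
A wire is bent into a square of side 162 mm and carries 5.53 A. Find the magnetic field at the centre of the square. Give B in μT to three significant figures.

Each side is a finite straight segment at perpendicular distance d = a/(2 tan(π/4)) = 0.081 m from the centre, with end-angles ±π/4.
One side contributes B₁ = (μ₀I/4πd)·2 sin(π/4) = 9.66×10⁻⁶ T.
All 4 sides add in the same direction: B = 4 × 9.66×10⁻⁶ = 3.86×10⁻⁵ T.

B ≈ 38.6 μT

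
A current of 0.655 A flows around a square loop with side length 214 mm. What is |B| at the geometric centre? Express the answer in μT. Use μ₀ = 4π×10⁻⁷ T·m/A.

Each side is a finite straight segment at perpendicular distance d = a/(2 tan(π/4)) = 0.107 m from the centre, with end-angles ±π/4.
One side contributes B₁ = (μ₀I/4πd)·2 sin(π/4) = 8.66×10⁻⁷ T.
All 4 sides add in the same direction: B = 4 × 8.66×10⁻⁷ = 3.46×10⁻⁶ T.

B ≈ 3.46 μT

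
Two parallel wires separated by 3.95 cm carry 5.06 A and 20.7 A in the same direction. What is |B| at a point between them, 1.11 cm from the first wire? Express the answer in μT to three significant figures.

Each long wire gives B = μ₀I/(2πd). Distances are d₁ = 0.0111 m and d₂ = 0.0284 m.
B₁ = 9.12×10⁻⁵ T, B₂ = 1.46×10⁻⁴ T.
Between parallel currents the two contributions point in opposite directions, so they subtract. B = |B₁ − B₂| = |9.12×10⁻⁵ − 1.46×10⁻⁴| = 5.46×10⁻⁵ T.

B ≈ 54.6 μT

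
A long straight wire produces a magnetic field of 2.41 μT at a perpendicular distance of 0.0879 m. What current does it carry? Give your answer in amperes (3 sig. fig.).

I ≈ 1.06 A

For a long straight wire B = μ₀I/(2πd), so I = 2πdB/μ₀.
I = 2π × 0.0879 × 2.41×10⁻⁶ / (4π×10⁻⁷) = 1.06 A.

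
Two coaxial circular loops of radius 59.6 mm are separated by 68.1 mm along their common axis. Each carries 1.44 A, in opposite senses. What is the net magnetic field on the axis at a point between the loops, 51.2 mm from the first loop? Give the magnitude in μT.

B ≈ 6.89 μT

Each loop contributes B = μ₀IR²/[2(R²+z²)^(3/2)] on the axis, with z measured from that loop.
Loop 1 (z = 0.0512 m): B₁ = 6.63×10⁻⁶ T. Loop 2 (z = 0.0169 m): B₂ = 1.35×10⁻⁵ T.
The fields oppose: B = |B₁ − B₂| = 6.89×10⁻⁶ T.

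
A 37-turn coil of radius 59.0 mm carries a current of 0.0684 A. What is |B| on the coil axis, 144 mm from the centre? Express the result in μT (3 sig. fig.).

For an N-turn flat coil, B = Nμ₀IR²/[2(R²+z²)^(3/2)] with R = 0.059 m, z = 0.144 m.
B = 37 × 3.97×10⁻⁸ T = 1.47×10⁻⁶ T.

B ≈ 1.47 μT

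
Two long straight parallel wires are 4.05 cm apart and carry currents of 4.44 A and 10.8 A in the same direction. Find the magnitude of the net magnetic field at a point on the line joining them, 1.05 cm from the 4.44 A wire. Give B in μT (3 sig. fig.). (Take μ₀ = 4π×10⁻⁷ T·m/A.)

B ≈ 12.6 μT

Each long wire gives B = μ₀I/(2πd). Distances are d₁ = 0.0105 m and d₂ = 0.03 m.
B₁ = 8.46×10⁻⁵ T, B₂ = 7.20×10⁻⁵ T.
Between parallel currents the two contributions point in opposite directions, so they subtract. B = |B₁ − B₂| = |8.46×10⁻⁵ − 7.20×10⁻⁵| = 1.26×10⁻⁵ T.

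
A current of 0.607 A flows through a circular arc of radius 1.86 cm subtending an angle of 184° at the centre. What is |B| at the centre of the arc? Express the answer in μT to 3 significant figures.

B ≈ 10.5 μT

The Biot–Savart field of a circular arc at its centre is B = μ₀Iφ/(4πR), with φ = 3.211 rad.
B = (4π×10⁻⁷ × 0.607 × 3.211) / (4π × 0.0186) = 1.05×10⁻⁵ T.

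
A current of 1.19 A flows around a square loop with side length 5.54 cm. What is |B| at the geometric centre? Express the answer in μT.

Each side is a finite straight segment at perpendicular distance d = a/(2 tan(π/4)) = 0.0277 m from the centre, with end-angles ±π/4.
One side contributes B₁ = (μ₀I/4πd)·2 sin(π/4) = 6.08×10⁻⁶ T.
All 4 sides add in the same direction: B = 4 × 6.08×10⁻⁶ = 2.43×10⁻⁵ T.

B ≈ 24.3 μT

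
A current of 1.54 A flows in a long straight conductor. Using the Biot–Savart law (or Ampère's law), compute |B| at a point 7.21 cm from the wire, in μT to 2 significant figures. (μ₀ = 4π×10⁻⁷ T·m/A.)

For an infinitely long straight wire, B = μ₀I/(2πd).
B = (4π×10⁻⁷ × 1.54) / (2π × 0.0721) = 4.27×10⁻⁶ T.

B ≈ 4.3 μT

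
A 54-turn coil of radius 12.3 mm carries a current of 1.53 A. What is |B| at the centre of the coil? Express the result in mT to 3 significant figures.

For an N-turn flat coil, B = Nμ₀I/(2R) with R = 0.0123 m.
B = 54 × 7.82×10⁻⁵ T = 4.22×10⁻³ T.

B ≈ 4.22 mT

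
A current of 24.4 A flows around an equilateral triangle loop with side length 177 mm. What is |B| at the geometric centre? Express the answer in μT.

Each side is a finite straight segment at perpendicular distance d = a/(2 tan(π/3)) = 0.0511 m from the centre, with end-angles ±π/3.
One side contributes B₁ = (μ₀I/4πd)·2 sin(π/3) = 8.27×10⁻⁵ T.
All 3 sides add in the same direction: B = 3 × 8.27×10⁻⁵ = 2.48×10⁻⁴ T.

B ≈ 248 μT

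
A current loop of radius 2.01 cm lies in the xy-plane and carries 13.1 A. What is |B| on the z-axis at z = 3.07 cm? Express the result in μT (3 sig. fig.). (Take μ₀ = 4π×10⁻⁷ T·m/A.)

On the axis of a circular loop, B = μ₀IR² / [2(R²+z²)^(3/2)].
R² + z² = (0.0201)² + (0.0307)² = 0.001347 m², and (R²+z²)^(3/2) = 4.94×10⁻⁵ m³.
B = (4π×10⁻⁷ × 13.1 × 0.000404) / (2 × 4.94×10⁻⁵) = 6.73×10⁻⁵ T.

B ≈ 67.3 μT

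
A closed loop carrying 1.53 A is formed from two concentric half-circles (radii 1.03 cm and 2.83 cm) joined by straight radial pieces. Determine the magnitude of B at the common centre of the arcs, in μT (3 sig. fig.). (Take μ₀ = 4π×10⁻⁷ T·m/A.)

B ≈ 29.7 μT

The radial connectors point toward the centre, so dl × r̂ = 0 and they contribute nothing.
Each semicircle gives μ₀I/(4R): inner arc 4.67×10⁻⁵ T, outer arc 1.70×10⁻⁵ T.
The two arcs carry current in opposite angular senses, so their fields oppose: B = |4.67×10⁻⁵ − 1.70×10⁻⁵| = 2.97×10⁻⁵ T.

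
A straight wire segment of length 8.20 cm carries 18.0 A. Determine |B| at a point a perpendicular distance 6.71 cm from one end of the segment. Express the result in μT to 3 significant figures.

For a finite straight segment, B = (μ₀I/4πd)(sinθ₁ + sinθ₂), where θ₁, θ₂ are the angles from the perpendicular to each end.
The perpendicular foot is at one end, so the two end-offsets along the wire are 0 and L = 0.082 m.
sinθ₁ = 0/√(0²+0.0671²) = 0.0000; sinθ₂ = 0.082/√(0.082²+0.0671²) = 0.7739.
B = (4π×10⁻⁷ × 18.0) / (4π × 0.0671) × (0.0000 + 0.7739) = 2.08×10⁻⁵ T.

B ≈ 20.8 μT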